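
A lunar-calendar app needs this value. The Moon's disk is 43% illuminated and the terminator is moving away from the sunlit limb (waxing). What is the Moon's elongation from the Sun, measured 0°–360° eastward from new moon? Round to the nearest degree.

Invert f = (1 − cos θ)/2 to get cos θ = 1 − 2(0.43) = 0.140, hence θ₀ = arccos 0.140 = 82.0°.
Before full moon the principal value applies: θ = 82.0°.

82°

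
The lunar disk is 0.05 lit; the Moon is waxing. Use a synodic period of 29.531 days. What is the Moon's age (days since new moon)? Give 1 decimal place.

2.1 days

Invert f = (1 − cos θ)/2 to get cos θ = 1 − 2(0.05) = 0.900, hence θ₀ = arccos 0.900 = 25.8°.
The Moon is waxing (0°–180°), so θ = 25.8° directly.
Age = 29.531 × 25.8°/360° ≈ 2.12 days.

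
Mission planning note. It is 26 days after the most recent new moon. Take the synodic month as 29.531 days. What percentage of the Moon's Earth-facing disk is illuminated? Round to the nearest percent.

The Moon has covered 26/29.531 of its cycle, so θ ≈ 360° × 26/29.531 = 317.0°.
Illuminated fraction = (1 − cos 317.0°)/2 = (1 − 0.731)/2 ≈ 0.135, so 13%.

13%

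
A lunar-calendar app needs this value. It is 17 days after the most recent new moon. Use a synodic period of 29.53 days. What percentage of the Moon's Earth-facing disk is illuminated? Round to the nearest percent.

94%

Phase angle: θ = 360°·(17 d)/(29.53 d) = 207.2°.
cos 207.2° = (-0.889), so f = (1 − (-0.889))/2 = 0.945, so 94%.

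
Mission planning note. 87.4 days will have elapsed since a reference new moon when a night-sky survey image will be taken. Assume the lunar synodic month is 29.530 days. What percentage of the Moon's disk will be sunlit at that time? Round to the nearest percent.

2%

87.4/29.530 = 2.960 lunations, so 2 complete cycles and 28.34 d into the next.
Phase angle: θ = 360°·(28.34 d)/(29.530 d) = 345.5°.
With cos θ = 0.968, the lit fraction is (1 − 0.968)/2 ≈ 0.016, so 2%.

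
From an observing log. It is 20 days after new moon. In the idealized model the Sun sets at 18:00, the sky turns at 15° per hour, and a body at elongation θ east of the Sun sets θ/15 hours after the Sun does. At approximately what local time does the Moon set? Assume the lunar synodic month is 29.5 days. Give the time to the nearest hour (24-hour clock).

Elongation θ = 360° × 20/29.5 ≈ 244.1°.
Delay after the Sun = 244.1° / (15°/h) ≈ 16.27 h.
18:00 + 16.27 h ≈ 10:16 → 10:00 to the nearest hour.

10:00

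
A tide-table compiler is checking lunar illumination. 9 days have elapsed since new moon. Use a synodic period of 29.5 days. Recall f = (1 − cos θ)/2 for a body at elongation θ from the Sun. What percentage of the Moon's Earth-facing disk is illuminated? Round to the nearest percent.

67%

Phase angle: θ = 360°·(9 d)/(29.5 d) = 109.8°.
Illuminated fraction = (1 − cos 109.8°)/2 = (1 − (-0.339))/2 ≈ 0.670, so 67%.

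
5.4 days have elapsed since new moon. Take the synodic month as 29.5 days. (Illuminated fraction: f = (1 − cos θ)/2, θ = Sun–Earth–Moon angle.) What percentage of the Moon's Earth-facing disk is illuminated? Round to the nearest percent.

30%

Phase angle: θ = 360°·(5.4 d)/(29.5 d) = 65.9°.
cos 65.9° = 0.408, so f = (1 − 0.408)/2 = 0.296, so 30%.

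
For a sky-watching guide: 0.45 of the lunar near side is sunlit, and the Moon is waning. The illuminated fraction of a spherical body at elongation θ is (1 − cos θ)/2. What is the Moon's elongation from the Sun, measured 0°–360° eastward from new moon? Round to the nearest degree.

276°

From f = (1 − cos θ)/2: cos θ = 1 − 2×0.45 = 0.100; arccos → 84.3°.
A waning Moon lies in 180°–360°, so θ = 360° − 84.3° = 275.7°.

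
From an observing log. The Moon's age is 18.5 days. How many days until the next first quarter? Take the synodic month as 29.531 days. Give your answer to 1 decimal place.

First quarter is 0.25 of the way through the cycle: age 0.25 × 29.531 = 7.383 d.
Already past this cycle's first quarter; the next is at 7.383 + 29.531 = 36.914 d, so 36.914 − 18.5 = 18.414 days.

18.4 days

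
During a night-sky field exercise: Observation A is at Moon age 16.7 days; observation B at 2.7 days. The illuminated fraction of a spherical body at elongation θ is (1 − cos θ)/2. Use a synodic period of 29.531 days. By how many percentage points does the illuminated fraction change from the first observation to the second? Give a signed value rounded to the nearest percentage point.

First observation: θ = 360°·16.7/29.531 = 203.6°, so f = 0.958.
Second observation: θ = 32.9°, f = 0.080.
Δf = 0.080 − 0.958 = -0.878, i.e. -88 pp.

-88 percentage points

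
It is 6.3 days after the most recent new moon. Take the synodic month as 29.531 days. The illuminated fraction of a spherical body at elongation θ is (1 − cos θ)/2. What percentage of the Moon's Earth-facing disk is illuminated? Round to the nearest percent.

39%

Elongation θ = 360° × 6.3/29.531 ≈ 76.8°.
cos 76.8° = 0.228, so f = (1 − 0.228)/2 = 0.386, so 39%.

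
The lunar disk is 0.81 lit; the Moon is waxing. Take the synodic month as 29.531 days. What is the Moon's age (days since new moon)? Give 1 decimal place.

10.5 days

Invert f = (1 − cos θ)/2 to get cos θ = 1 − 2(0.81) = -0.620, hence θ₀ = arccos -0.620 = 128.3°.
Waxing ⇒ before full, so θ = 128.3°.
That fraction of the synodic month is 128.3/360 × 29.531 d ≈ 10.53 d.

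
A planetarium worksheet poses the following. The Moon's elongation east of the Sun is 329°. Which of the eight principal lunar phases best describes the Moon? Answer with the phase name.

The waning crescent sector spans roughly 292°–338°; 329° falls inside it.

waning crescent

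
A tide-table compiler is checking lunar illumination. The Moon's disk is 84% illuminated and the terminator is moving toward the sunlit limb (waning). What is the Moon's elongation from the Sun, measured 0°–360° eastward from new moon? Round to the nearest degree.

227°

Invert f = (1 − cos θ)/2 to get cos θ = 1 − 2(0.84) = -0.680, hence θ₀ = arccos -0.680 = 132.8°.
A waning Moon lies in 180°–360°, so θ = 360° − 132.8° = 227.2°.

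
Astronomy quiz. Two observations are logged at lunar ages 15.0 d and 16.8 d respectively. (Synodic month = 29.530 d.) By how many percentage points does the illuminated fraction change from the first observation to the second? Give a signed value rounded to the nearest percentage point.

First observation: θ = 360°·15.0/29.530 = 182.9°, so f = 0.999.
Second observation: θ = 204.8°, f = 0.954.
Δf = 0.954 − 0.999 = -0.046, i.e. -5 pp.

-5 percentage points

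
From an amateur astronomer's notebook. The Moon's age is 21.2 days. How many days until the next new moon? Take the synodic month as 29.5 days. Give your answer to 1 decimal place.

8.3 days

One full lunation from the last new moon is 29.5 d; remaining = 29.5 − 21.2 = 8.300 d.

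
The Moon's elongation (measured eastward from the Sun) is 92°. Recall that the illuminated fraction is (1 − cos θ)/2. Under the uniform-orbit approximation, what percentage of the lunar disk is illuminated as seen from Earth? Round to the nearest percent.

cos 92° = (-0.035), so f = (1 − (-0.035))/2 = 0.517, i.e. 52%.

52%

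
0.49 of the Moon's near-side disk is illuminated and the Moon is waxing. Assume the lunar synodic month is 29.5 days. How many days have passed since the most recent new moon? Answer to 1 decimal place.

7.3 days

Invert f = (1 − cos θ)/2 to get cos θ = 1 − 2(0.49) = 0.020, hence θ₀ = arccos 0.020 = 88.9°.
Before full moon the principal value applies: θ = 88.9°.
That fraction of the synodic month is 88.9/360 × 29.5 d ≈ 7.28 d.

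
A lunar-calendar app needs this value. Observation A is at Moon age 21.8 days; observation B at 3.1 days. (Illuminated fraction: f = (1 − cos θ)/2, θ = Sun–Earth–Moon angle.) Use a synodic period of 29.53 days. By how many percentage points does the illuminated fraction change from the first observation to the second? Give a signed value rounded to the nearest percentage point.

θ₁ = 360° × 21.8/29.53 = 265.8°, f₁ = (1 − cos θ₁)/2 = 0.537.
θ₂ = 360° × 3.1/29.53 = 37.8°, f₂ = (1 − cos θ₂)/2 = 0.105.
Change = f₂ − f₁ = -0.432 → -43 percentage points.

-43 pp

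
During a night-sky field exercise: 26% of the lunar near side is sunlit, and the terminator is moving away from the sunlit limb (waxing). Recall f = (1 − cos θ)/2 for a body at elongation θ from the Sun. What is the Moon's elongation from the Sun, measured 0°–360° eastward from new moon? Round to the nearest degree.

cos θ = 1 − 2f = 0.480, giving a principal value of 61.3°.
Before full moon the principal value applies: θ = 61.3°.

61°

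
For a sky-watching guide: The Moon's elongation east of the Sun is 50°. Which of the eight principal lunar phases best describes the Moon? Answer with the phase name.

waxing crescent

The waxing crescent sector spans roughly 22°–68°; 50° falls inside it.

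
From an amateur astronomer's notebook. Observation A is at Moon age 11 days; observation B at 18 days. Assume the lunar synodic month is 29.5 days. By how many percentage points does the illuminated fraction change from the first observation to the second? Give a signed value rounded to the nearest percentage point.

θ₁ = 360° × 11/29.5 = 134.2°, f₁ = (1 − cos θ₁)/2 = 0.849.
θ₂ = 360° × 18/29.5 = 219.7°, f₂ = (1 − cos θ₂)/2 = 0.885.
Change = f₂ − f₁ = +0.036 → +4 percentage points.

+4 pp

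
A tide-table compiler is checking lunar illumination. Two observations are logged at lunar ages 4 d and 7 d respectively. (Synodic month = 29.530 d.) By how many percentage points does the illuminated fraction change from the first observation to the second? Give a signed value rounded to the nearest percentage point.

+29 percentage points

θ₁ = 360° × 4/29.530 = 48.8°, f₁ = (1 − cos θ₁)/2 = 0.170.
θ₂ = 360° × 7/29.530 = 85.3°, f₂ = (1 − cos θ₂)/2 = 0.459.
Change = f₂ − f₁ = +0.289 → +29 percentage points.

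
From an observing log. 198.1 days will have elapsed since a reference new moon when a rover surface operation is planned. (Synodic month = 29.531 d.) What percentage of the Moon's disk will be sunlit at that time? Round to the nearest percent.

198.1/29.531 = 6.708 lunations, so 6 complete cycles and 20.91 d into the next.
Phase angle: θ = 360°·(20.91 d)/(29.531 d) = 255.0°.
With cos θ = (-0.260), the lit fraction is (1 − (-0.260))/2 ≈ 0.630, so 63%.

63%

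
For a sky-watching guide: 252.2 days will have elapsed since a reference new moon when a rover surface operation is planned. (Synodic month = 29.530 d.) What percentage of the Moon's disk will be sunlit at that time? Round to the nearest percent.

98%

Reduce mod P: 252.2 − 8×29.530 = 15.96 d into the current lunation.
Phase angle: θ = 360°·(15.96 d)/(29.530 d) = 194.6°.
With cos θ = (-0.968), the lit fraction is (1 − (-0.968))/2 ≈ 0.984, so 98%.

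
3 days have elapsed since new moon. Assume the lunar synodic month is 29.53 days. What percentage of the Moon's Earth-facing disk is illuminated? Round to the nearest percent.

Phase angle: θ = 360°·(3 d)/(29.53 d) = 36.6°.
Illuminated fraction = (1 − cos 36.6°)/2 = (1 − 0.803)/2 ≈ 0.098, so 10%.

10%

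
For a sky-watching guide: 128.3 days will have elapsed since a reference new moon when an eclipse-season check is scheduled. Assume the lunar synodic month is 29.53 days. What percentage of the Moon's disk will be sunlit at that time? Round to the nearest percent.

128.3 d spans 4 complete synodic months (4 × 29.53 = 118.12 d) plus 10.18 d.
Phase angle: θ = 360°·(10.18 d)/(29.53 d) = 124.1°.
cos 124.1° = (-0.561), so f = (1 − (-0.561))/2 = 0.780, so 78%.

78%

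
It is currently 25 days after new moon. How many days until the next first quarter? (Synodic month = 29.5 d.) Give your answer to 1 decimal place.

11.9 days

First quarter is 0.25 of the way through the cycle: age 0.25 × 29.5 = 7.375 d.
This lunation's first quarter (7.375 d) has passed, so add one period: 36.875 − 25 = 11.875 days.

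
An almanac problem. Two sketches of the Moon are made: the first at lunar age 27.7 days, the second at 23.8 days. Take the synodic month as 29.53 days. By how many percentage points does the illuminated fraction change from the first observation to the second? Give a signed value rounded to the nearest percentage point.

+29 pp

First observation: θ = 360°·27.7/29.53 = 337.7°, so f = 0.037.
Second observation: θ = 290.1°, f = 0.328.
Δf = 0.328 − 0.037 = +0.290, i.e. +29 pp.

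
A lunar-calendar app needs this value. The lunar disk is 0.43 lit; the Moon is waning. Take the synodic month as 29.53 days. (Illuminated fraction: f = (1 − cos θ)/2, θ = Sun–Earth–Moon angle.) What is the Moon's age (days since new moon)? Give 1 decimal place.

22.8 days

From f = (1 − cos θ)/2: cos θ = 1 − 2×0.43 = 0.140; arccos → 82.0°.
Since the Moon is past full (waning), take the reflex angle: θ = 360° − 82.0° = 278.0°.
At 360°/29.53 d per day, 278.0° corresponds to 22.81 days.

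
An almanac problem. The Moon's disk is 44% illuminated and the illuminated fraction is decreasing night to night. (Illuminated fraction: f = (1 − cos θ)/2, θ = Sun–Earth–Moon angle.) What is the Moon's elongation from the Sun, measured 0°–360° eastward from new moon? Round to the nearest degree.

277°

cos θ = 1 − 2f = 0.120, giving a principal value of 83.1°.
Waning ⇒ past full, so θ = 360° − 83.1° = 276.9°.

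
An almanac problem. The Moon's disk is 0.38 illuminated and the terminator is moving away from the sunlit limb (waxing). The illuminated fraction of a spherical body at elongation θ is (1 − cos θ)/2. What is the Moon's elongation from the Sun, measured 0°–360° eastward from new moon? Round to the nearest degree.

cos θ = 1 − 2f = 0.240, giving a principal value of 76.1°.
Before full moon the principal value applies: θ = 76.1°.

76°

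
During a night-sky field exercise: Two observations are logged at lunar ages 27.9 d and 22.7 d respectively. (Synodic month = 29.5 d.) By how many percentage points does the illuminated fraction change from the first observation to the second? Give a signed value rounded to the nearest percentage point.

θ₁ = 360° × 27.9/29.5 = 340.5°, f₁ = (1 − cos θ₁)/2 = 0.029.
θ₂ = 360° × 22.7/29.5 = 277.0°, f₂ = (1 − cos θ₂)/2 = 0.439.
Change = f₂ − f₁ = +0.410 → +41 percentage points.

+41 pp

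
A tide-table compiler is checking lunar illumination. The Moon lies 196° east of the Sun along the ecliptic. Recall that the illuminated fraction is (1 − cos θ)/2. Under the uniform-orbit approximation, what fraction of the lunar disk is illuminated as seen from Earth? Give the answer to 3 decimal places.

0.981

cos 196° = (-0.961), so f = (1 − (-0.961))/2 = 0.981.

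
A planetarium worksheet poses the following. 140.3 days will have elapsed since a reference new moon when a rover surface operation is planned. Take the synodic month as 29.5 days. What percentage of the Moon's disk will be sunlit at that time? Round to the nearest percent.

140.3 d spans 4 complete synodic months (4 × 29.5 = 118.00 d) plus 22.30 d.
The Moon has covered 22.30/29.5 of its cycle, so θ ≈ 360° × 22.30/29.5 = 272.1°.
Illuminated fraction = (1 − cos 272.1°)/2 = (1 − 0.037)/2 ≈ 0.481, so 48%.

48%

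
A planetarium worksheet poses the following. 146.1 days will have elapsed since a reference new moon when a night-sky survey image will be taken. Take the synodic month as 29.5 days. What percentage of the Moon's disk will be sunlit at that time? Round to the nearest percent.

Reduce mod P: 146.1 − 4×29.5 = 28.10 d into the current lunation.
Phase angle: θ = 360°·(28.10 d)/(29.5 d) = 342.9°.
cos 342.9° = 0.956, so f = (1 − 0.956)/2 = 0.022, so 2%.

2%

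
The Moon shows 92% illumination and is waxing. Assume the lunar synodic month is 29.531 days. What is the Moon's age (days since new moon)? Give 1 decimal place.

12.1 days

cos θ = 1 − 2f = -0.840, giving a principal value of 147.1°.
Before full moon the principal value applies: θ = 147.1°.
That fraction of the synodic month is 147.1/360 × 29.531 d ≈ 12.07 d.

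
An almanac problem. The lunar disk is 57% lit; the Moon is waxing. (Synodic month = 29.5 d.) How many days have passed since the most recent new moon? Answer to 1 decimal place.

From f = (1 − cos θ)/2: cos θ = 1 − 2×0.57 = -0.140; arccos → 98.0°.
Before full moon the principal value applies: θ = 98.0°.
That fraction of the synodic month is 98.0/360 × 29.5 d ≈ 8.03 d.

8.0 days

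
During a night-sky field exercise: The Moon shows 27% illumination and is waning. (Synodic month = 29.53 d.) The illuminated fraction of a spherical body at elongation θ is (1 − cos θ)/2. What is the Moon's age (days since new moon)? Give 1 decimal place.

cos θ = 1 − 2f = 0.460, giving a principal value of 62.6°.
A waning Moon lies in 180°–360°, so θ = 360° − 62.6° = 297.4°.
At 360°/29.53 d per day, 297.4° corresponds to 24.39 days.

24.4 days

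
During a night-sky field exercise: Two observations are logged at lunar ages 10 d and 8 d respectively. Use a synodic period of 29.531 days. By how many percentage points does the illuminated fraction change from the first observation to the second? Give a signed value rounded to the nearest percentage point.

-20 percentage points

First observation: θ = 360°·10/29.531 = 121.9°, so f = 0.764.
Second observation: θ = 97.5°, f = 0.565.
Δf = 0.565 − 0.764 = -0.199, i.e. -20 pp.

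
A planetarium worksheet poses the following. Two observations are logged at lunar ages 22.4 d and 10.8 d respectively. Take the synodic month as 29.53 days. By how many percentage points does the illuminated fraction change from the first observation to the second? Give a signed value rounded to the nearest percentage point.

θ₁ = 360° × 22.4/29.53 = 273.1°, f₁ = (1 − cos θ₁)/2 = 0.473.
θ₂ = 360° × 10.8/29.53 = 131.7°, f₂ = (1 − cos θ₂)/2 = 0.832.
Change = f₂ − f₁ = +0.359 → +36 percentage points.

+36 pp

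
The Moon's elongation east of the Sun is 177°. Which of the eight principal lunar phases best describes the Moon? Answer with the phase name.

The full moon sector spans roughly 158°–202°; 177° falls inside it.

full moon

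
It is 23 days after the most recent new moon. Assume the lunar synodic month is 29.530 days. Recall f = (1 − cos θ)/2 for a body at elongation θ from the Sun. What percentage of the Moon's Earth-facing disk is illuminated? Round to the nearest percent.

Elongation θ = 360° × 23/29.530 ≈ 280.4°.
Illuminated fraction = (1 − cos 280.4°)/2 = (1 − 0.180)/2 ≈ 0.410, so 41%.

41%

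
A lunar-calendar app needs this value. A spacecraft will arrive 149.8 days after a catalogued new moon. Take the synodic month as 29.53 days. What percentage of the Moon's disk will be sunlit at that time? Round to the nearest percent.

5%

149.8/29.53 = 5.073 lunations, so 5 complete cycles and 2.15 d into the next.
Phase angle: θ = 360°·(2.15 d)/(29.53 d) = 26.2°.
Illuminated fraction = (1 − cos 26.2°)/2 = (1 − 0.897)/2 ≈ 0.051, so 5%.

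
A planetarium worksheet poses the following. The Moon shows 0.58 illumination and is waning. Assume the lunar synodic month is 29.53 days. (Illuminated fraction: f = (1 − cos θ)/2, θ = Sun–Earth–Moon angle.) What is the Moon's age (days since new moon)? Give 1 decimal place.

cos θ = 1 − 2f = -0.160, giving a principal value of 99.2°.
Since the Moon is past full (waning), take the reflex angle: θ = 360° − 99.2° = 260.8°.
At 360°/29.53 d per day, 260.8° corresponds to 21.39 days.

21.4 days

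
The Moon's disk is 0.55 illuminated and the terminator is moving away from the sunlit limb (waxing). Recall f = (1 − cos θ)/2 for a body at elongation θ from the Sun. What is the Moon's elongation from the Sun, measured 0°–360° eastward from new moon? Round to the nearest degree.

96°

cos θ = 1 − 2f = -0.100, giving a principal value of 95.7°.
Waxing ⇒ before full, so θ = 95.7°.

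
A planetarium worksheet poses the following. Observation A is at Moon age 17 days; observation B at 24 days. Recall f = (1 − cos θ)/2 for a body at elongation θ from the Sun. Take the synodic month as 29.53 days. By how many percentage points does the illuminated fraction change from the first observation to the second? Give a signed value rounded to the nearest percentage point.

First observation: θ = 360°·17/29.53 = 207.2°, so f = 0.945.
Second observation: θ = 292.6°, f = 0.308.
Δf = 0.308 − 0.945 = -0.637, i.e. -64 pp.

-64 percentage points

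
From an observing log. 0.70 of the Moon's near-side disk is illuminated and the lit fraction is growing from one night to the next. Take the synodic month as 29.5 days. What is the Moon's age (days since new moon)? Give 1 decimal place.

Invert f = (1 − cos θ)/2 to get cos θ = 1 − 2(0.70) = -0.400, hence θ₀ = arccos -0.400 = 113.6°.
Before full moon the principal value applies: θ = 113.6°.
That fraction of the synodic month is 113.6/360 × 29.5 d ≈ 9.31 d.

9.3 days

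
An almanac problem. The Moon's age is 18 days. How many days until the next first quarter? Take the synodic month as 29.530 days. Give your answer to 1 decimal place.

First quarter occurs at elongation 90°, i.e. at age 29.530 × 90/360 = 7.383 d.
Already past this cycle's first quarter; the next is at 7.383 + 29.530 = 36.913 d, so 36.913 − 18 = 18.913 days.

18.9 days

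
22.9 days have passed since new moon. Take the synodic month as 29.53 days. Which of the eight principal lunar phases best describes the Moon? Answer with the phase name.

At 22.9/29.53 of the cycle, θ ≈ 279° — the last quarter range.

last quarter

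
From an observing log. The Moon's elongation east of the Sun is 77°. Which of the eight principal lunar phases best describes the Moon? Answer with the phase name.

77° lies in the first quarter sector of the 8-phase cycle.

first quarter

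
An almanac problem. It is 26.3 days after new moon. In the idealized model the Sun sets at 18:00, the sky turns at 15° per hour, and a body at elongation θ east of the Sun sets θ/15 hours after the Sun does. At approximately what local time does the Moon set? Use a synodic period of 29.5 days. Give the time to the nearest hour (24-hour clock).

Elongation θ = 360° × 26.3/29.5 ≈ 320.9°.
At 15° of sky rotation per hour, 320.9° corresponds to a 21.40 h lag.
18:00 + 21.40 h ≈ 15:24 → 15:00 to the nearest hour.

15:00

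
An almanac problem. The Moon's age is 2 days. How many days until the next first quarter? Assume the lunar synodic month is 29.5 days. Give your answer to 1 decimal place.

First quarter occurs at elongation 90°, i.e. at age 29.5 × 90/360 = 7.375 d.
So 5.375 days remain (7.375 − 2).

5.4 days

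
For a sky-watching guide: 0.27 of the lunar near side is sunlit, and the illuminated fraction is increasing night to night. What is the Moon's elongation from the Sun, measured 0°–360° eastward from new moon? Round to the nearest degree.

63°

From f = (1 − cos θ)/2: cos θ = 1 − 2×0.27 = 0.460; arccos → 62.6°.
The Moon is waxing (0°–180°), so θ = 62.6° directly.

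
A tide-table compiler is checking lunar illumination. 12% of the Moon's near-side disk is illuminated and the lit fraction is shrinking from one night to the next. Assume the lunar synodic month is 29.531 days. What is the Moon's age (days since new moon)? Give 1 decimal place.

26.2 days

cos θ = 1 − 2f = 0.760, giving a principal value of 40.5°.
Since the Moon is past full (waning), take the reflex angle: θ = 360° − 40.5° = 319.5°.
Age = 29.531 × 319.5°/360° ≈ 26.21 days.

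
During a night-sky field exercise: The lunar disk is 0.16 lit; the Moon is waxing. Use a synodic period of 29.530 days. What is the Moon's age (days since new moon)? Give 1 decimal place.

3.9 days

Invert f = (1 − cos θ)/2 to get cos θ = 1 − 2(0.16) = 0.680, hence θ₀ = arccos 0.680 = 47.2°.
Waxing ⇒ before full, so θ = 47.2°.
At 360°/29.530 d per day, 47.2° corresponds to 3.87 days.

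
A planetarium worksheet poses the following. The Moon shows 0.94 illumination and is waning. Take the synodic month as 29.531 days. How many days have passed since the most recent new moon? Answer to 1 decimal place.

17.1 days

From f = (1 − cos θ)/2: cos θ = 1 − 2×0.94 = -0.880; arccos → 151.6°.
Since the Moon is past full (waning), take the reflex angle: θ = 360° − 151.6° = 208.4°.
That fraction of the synodic month is 208.4/360 × 29.531 d ≈ 17.09 d.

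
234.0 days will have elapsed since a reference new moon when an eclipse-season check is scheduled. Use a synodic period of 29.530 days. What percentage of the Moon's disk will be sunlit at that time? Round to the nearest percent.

6%

234.0 d spans 7 complete synodic months (7 × 29.530 = 206.71 d) plus 27.29 d.
Phase angle: θ = 360°·(27.29 d)/(29.530 d) = 332.7°.
With cos θ = 0.889, the lit fraction is (1 − 0.889)/2 ≈ 0.056, so 6%.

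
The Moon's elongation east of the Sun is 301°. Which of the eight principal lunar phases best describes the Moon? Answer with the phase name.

301° lies in the waning crescent sector of the 8-phase cycle.

waning crescent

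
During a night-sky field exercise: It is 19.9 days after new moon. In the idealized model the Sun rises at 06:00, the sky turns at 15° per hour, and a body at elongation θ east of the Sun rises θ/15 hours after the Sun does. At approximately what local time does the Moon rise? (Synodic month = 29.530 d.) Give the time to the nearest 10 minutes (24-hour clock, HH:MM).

The Moon has covered 19.9/29.530 of its cycle, so θ ≈ 360° × 19.9/29.530 = 242.6°.
At 15° of sky rotation per hour, 242.6° corresponds to a 16.17 h lag.
06:00 + 16.173 h ≈ 22:10 → 22:10 to the nearest ten minutes.

22:10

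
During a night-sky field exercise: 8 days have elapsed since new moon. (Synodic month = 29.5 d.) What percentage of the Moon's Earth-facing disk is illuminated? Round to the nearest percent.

57%

Phase angle: θ = 360°·(8 d)/(29.5 d) = 97.6°.
Illuminated fraction = (1 − cos 97.6°)/2 = (1 − (-0.133))/2 ≈ 0.566, so 57%.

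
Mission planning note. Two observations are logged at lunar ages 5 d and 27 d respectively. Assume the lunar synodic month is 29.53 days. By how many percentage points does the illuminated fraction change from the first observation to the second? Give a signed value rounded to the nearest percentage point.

-19 pp

First observation: θ = 360°·5/29.53 = 61.0°, so f = 0.257.
Second observation: θ = 329.2°, f = 0.071.
Δf = 0.071 − 0.257 = -0.187, i.e. -19 pp.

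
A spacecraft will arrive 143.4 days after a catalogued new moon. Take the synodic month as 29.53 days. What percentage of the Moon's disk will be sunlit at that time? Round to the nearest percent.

19%

143.4 d spans 4 complete synodic months (4 × 29.53 = 118.12 d) plus 25.28 d.
Elongation θ = 360° × 25.28/29.53 ≈ 308.2°.
cos 308.2° = 0.618, so f = (1 − 0.618)/2 = 0.191, so 19%.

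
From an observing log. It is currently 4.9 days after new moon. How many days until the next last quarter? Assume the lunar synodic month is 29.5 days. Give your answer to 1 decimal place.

Last quarter is 0.75 of the way through the cycle: age 0.75 × 29.5 = 22.125 d.
So 17.225 days remain (22.125 − 4.9).

17.2 days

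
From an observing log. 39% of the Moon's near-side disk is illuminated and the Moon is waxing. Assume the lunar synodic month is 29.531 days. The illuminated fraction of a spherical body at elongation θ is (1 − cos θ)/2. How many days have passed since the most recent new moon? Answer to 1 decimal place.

6.3 days

From f = (1 − cos θ)/2: cos θ = 1 − 2×0.39 = 0.220; arccos → 77.3°.
Waxing ⇒ before full, so θ = 77.3°.
At 360°/29.531 d per day, 77.3° corresponds to 6.34 days.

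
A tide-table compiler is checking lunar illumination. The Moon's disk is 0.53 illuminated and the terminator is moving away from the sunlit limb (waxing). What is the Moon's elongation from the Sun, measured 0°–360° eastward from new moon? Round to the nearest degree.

cos θ = 1 − 2f = -0.060, giving a principal value of 93.4°.
Before full moon the principal value applies: θ = 93.4°.

93°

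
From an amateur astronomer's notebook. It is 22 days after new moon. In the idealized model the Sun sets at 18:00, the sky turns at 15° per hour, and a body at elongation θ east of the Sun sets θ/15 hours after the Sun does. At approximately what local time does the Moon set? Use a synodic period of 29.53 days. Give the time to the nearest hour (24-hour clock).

Elongation θ = 360° × 22/29.53 ≈ 268.2°.
The Moon trails the Sun by θ/15 = 268.2/15 ≈ 17.88 hours.
18:00 + 17.88 h ≈ 11:53 → 12:00 to the nearest hour.

12:00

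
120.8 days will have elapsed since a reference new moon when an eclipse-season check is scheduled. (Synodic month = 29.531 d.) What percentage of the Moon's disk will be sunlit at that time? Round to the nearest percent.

120.8/29.531 = 4.091 lunations, so 4 complete cycles and 2.68 d into the next.
Elongation θ = 360° × 2.68/29.531 ≈ 32.6°.
Illuminated fraction = (1 − cos 32.6°)/2 = (1 − 0.842)/2 ≈ 0.079, so 8%.

8%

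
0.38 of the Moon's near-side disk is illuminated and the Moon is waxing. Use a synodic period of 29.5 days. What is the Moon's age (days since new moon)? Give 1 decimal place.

cos θ = 1 − 2f = 0.240, giving a principal value of 76.1°.
The Moon is waxing (0°–180°), so θ = 76.1° directly.
At 360°/29.5 d per day, 76.1° corresponds to 6.24 days.

6.2 days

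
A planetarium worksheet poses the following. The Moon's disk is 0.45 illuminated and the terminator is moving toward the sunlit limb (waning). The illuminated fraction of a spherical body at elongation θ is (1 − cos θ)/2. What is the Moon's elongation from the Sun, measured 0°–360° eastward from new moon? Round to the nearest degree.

276°

Invert f = (1 − cos θ)/2 to get cos θ = 1 − 2(0.45) = 0.100, hence θ₀ = arccos 0.100 = 84.3°.
Since the Moon is past full (waning), take the reflex angle: θ = 360° − 84.3° = 275.7°.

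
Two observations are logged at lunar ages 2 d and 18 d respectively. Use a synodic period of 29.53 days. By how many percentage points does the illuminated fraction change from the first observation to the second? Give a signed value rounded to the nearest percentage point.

+84 percentage points

θ₁ = 360° × 2/29.53 = 24.4°, f₁ = (1 − cos θ₁)/2 = 0.045.
θ₂ = 360° × 18/29.53 = 219.4°, f₂ = (1 − cos θ₂)/2 = 0.886.
Change = f₂ − f₁ = +0.842 → +84 percentage points.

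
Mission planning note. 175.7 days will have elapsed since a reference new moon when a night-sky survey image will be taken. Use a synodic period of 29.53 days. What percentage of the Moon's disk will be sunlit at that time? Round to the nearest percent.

175.7 d spans 5 complete synodic months (5 × 29.53 = 147.65 d) plus 28.05 d.
Phase angle: θ = 360°·(28.05 d)/(29.53 d) = 342.0°.
cos 342.0° = 0.951, so f = (1 − 0.951)/2 = 0.025, so 2%.

2%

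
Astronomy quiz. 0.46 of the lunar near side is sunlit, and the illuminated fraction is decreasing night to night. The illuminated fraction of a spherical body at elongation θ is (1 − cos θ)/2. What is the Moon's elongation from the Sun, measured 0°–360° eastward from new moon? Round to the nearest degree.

275°

cos θ = 1 − 2f = 0.080, giving a principal value of 85.4°.
Waning ⇒ past full, so θ = 360° − 85.4° = 274.6°.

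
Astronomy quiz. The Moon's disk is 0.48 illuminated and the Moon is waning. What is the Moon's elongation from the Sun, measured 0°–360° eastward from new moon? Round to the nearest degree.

Invert f = (1 − cos θ)/2 to get cos θ = 1 − 2(0.48) = 0.040, hence θ₀ = arccos 0.040 = 87.7°.
A waning Moon lies in 180°–360°, so θ = 360° − 87.7° = 272.3°.

272°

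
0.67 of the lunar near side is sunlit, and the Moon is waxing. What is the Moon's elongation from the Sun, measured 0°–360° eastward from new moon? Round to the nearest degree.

110°

Invert f = (1 − cos θ)/2 to get cos θ = 1 − 2(0.67) = -0.340, hence θ₀ = arccos -0.340 = 109.9°.
Waxing ⇒ before full, so θ = 109.9°.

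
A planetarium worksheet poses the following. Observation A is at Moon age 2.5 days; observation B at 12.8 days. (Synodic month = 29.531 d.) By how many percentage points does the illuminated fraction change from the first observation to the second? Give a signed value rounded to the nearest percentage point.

First observation: θ = 360°·2.5/29.531 = 30.5°, so f = 0.069.
Second observation: θ = 156.0°, f = 0.957.
Δf = 0.957 − 0.069 = +0.888, i.e. +89 pp.

+89 percentage points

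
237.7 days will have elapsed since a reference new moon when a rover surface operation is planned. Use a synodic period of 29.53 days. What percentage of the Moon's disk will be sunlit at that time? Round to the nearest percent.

237.7 d spans 8 complete synodic months (8 × 29.53 = 236.24 d) plus 1.46 d.
Phase angle: θ = 360°·(1.46 d)/(29.53 d) = 17.8°.
With cos θ = 0.952, the lit fraction is (1 − 0.952)/2 ≈ 0.024, so 2%.

2%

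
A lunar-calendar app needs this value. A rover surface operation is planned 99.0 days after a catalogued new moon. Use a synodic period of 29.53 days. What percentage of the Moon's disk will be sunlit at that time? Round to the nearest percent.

80%

Reduce mod P: 99.0 − 3×29.53 = 10.41 d into the current lunation.
Elongation θ = 360° × 10.41/29.53 ≈ 126.9°.
With cos θ = (-0.601), the lit fraction is (1 − (-0.601))/2 ≈ 0.800, so 80%.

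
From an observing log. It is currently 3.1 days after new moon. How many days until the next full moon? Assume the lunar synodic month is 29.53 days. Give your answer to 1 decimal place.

Full moon is 0.5 of the way through the cycle: age 0.5 × 29.53 = 14.765 d.
That is 14.765 − 3.1 = 11.665 days ahead.

11.7 days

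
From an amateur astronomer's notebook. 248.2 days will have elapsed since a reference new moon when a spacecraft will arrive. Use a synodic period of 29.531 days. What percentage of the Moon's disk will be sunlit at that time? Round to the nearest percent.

91%

Reduce mod P: 248.2 − 8×29.531 = 11.95 d into the current lunation.
The Moon has covered 11.95/29.531 of its cycle, so θ ≈ 360° × 11.95/29.531 = 145.7°.
With cos θ = (-0.826), the lit fraction is (1 − (-0.826))/2 ≈ 0.913, so 91%.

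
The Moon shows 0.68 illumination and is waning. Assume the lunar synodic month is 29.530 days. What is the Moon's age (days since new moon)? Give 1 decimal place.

Invert f = (1 − cos θ)/2 to get cos θ = 1 − 2(0.68) = -0.360, hence θ₀ = arccos -0.360 = 111.1°.
Since the Moon is past full (waning), take the reflex angle: θ = 360° − 111.1° = 248.9°.
At 360°/29.530 d per day, 248.9° corresponds to 20.42 days.

20.4 days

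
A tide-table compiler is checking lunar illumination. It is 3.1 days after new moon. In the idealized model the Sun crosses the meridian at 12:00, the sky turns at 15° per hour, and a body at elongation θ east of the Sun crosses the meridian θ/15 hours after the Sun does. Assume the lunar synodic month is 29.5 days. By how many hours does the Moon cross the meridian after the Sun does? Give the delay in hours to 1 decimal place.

2.5 h

The Moon has covered 3.1/29.5 of its cycle, so θ ≈ 360° × 3.1/29.5 = 37.8°.
Delay after the Sun = 37.8° / (15°/h) ≈ 2.52 h.
So the Moon crosses the meridian 2.52 h after the Sun.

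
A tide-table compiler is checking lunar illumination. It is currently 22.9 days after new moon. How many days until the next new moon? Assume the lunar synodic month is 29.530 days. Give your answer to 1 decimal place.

The next new moon completes the synodic month: 29.530 − 22.9 = 6.630 days.

6.6 days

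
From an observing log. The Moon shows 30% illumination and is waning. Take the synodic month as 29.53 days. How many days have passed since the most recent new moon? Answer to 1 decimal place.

cos θ = 1 − 2f = 0.400, giving a principal value of 66.4°.
Waning ⇒ past full, so θ = 360° − 66.4° = 293.6°.
That fraction of the synodic month is 293.6/360 × 29.53 d ≈ 24.08 d.

24.1 days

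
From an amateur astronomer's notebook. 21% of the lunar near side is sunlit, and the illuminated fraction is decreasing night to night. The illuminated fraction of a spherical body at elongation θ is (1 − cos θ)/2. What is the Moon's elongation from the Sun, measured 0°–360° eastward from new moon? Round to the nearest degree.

305°

Invert f = (1 − cos θ)/2 to get cos θ = 1 − 2(0.21) = 0.580, hence θ₀ = arccos 0.580 = 54.5°.
Waning ⇒ past full, so θ = 360° − 54.5° = 305.5°.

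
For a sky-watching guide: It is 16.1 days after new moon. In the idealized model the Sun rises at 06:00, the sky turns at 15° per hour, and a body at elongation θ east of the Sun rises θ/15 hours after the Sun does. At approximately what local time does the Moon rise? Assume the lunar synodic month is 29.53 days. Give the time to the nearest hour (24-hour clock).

Elongation θ = 360° × 16.1/29.53 ≈ 196.3°.
At 15° of sky rotation per hour, 196.3° corresponds to a 13.08 h lag.
06:00 + 13.08 h ≈ 19:05 → 19:00 to the nearest hour.

19:00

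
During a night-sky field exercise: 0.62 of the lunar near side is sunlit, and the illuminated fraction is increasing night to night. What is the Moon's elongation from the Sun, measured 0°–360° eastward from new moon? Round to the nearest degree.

From f = (1 − cos θ)/2: cos θ = 1 − 2×0.62 = -0.240; arccos → 103.9°.
Before full moon the principal value applies: θ = 103.9°.

104°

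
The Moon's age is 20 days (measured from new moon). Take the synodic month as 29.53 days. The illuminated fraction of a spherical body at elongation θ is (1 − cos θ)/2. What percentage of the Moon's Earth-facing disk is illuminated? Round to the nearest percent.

The Moon has covered 20/29.53 of its cycle, so θ ≈ 360° × 20/29.53 = 243.8°.
With cos θ = (-0.441), the lit fraction is (1 − (-0.441))/2 ≈ 0.721, so 72%.

72%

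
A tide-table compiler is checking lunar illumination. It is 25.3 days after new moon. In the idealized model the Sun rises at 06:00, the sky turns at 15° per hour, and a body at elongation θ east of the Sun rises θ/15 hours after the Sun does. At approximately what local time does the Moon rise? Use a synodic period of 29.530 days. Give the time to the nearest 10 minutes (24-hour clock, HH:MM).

The Moon has covered 25.3/29.530 of its cycle, so θ ≈ 360° × 25.3/29.530 = 308.4°.
The Moon trails the Sun by θ/15 = 308.4/15 ≈ 20.56 hours.
06:00 + 20.562 h ≈ 02:34 → 02:30 to the nearest ten minutes.

02:30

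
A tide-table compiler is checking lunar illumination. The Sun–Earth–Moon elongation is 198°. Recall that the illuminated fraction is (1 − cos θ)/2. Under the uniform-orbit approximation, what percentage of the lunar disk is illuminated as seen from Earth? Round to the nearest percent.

Half-versine of 198°: (1 − (-0.951))/2 = 0.976, i.e. 98%.

98%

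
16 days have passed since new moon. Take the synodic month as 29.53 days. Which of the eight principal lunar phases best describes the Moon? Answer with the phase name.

At 16/29.53 of the cycle, θ ≈ 195° — the full moon range.

full moon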